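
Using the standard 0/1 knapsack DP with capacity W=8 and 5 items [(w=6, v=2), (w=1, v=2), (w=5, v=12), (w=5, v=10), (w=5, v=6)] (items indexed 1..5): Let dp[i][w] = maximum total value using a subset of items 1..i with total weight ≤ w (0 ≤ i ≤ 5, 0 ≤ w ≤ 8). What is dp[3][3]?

2

i\w   0   1   2   3   4   5   6   7   8
  0   0   0   0   0   0   0   0   0   0
  1   0   0   0   0   0   0   2   2   2
  2   0   2   2   2   2   2   2   4   4
  3   0   2   2   2   2  12  14  14  14
  4   0   2   2   2   2  12  14  14  14
  5   0   2   2   2   2  12  14  14  14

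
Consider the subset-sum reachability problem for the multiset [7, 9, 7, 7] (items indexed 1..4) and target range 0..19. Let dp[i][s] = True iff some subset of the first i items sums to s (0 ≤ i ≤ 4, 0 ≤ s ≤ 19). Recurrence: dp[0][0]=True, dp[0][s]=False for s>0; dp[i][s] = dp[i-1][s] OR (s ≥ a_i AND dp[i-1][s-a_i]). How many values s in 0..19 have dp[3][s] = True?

5

i\s   0   1   2   3   4   5   6   7   8   9  10  11  12  13  14  15  16  17  18  19
  0   T   F   F   F   F   F   F   F   F   F   F   F   F   F   F   F   F   F   F   F
  1   T   F   F   F   F   F   F   T   F   F   F   F   F   F   F   F   F   F   F   F
  2   T   F   F   F   F   F   F   T   F   T   F   F   F   F   F   F   T   F   F   F
  3   T   F   F   F   F   F   F   T   F   T   F   F   F   F   T   F   T   F   F   F
  4   T   F   F   F   F   F   F   T   F   T   F   F   F   F   T   F   T   F   F   F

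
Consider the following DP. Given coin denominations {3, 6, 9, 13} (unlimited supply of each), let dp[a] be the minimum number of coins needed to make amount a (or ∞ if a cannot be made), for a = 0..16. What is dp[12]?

 a  0  1  2  3  4  5  6  7  8  9 10 11 12 13 14 15 16
dp  0  -  -  1  -  -  1  -  -  1  -  -  2  1  -  2  2
(- denotes ∞ / unreachable)

2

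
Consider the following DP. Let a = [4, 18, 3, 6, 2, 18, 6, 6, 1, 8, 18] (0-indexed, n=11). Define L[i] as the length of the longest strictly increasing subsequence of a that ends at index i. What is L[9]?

3

   i    0    1    2    3    4    5    6    7    8    9   10
a[i]    4   18    3    6    2   18    6    6    1    8   18
L[i]    1    2    1    2    1    3    2    2    1    3    4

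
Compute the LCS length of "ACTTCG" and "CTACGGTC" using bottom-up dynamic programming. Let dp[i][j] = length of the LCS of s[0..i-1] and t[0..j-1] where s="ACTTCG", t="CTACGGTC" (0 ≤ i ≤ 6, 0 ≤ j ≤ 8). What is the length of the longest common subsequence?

4

   ''  C  T  A  C  G  G  T  C
''  0  0  0  0  0  0  0  0  0
 A  0  0  0  1  1  1  1  1  1
 C  0  1  1  1  2  2  2  2  2
 T  0  1  2  2  2  2  2  3  3
 T  0  1  2  2  2  2  2  3  3
 C  0  1  2  2  3  3  3  3  4
 G  0  1  2  2  3  4  4  4  4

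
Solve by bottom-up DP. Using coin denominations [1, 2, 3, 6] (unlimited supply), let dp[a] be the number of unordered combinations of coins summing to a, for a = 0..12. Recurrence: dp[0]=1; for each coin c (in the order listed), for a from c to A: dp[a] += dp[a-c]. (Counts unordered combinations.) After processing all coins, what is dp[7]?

9

after  coin     0     1     2     3     4     5     6     7     8     9    10    11    12
          1     1     1     1     1     1     1     1     1     1     1     1     1     1
          2     1     1     2     2     3     3     4     4     5     5     6     6     7
          3     1     1     2     3     4     5     7     8    10    12    14    16    19
          6     1     1     2     3     4     5     8     9    12    15    18    21    27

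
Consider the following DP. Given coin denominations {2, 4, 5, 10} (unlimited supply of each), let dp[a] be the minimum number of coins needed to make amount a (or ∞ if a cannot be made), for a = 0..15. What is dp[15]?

 a  0  1  2  3  4  5  6  7  8  9 10 11 12 13 14 15
dp  0  -  1  -  1  1  2  2  2  2  1  3  2  3  2  2
(- denotes ∞ / unreachable)

2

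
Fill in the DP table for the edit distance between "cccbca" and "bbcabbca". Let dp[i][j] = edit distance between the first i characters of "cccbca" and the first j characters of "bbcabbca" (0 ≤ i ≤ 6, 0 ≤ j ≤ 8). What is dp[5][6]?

   ''  b  b  c  a  b  b  c  a
''  0  1  2  3  4  5  6  7  8
 c  1  1  2  2  3  4  5  6  7
 c  2  2  2  2  3  4  5  5  6
 c  3  3  3  2  3  4  5  5  6
 b  4  3  3  3  3  3  4  5  6
 c  5  4  4  3  4  4  4  4  5
 a  6  5  5  4  3  4  5  5  4

4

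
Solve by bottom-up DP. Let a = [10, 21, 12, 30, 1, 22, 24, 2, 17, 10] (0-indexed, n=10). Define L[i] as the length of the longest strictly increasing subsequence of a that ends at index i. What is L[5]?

3

   i    0    1    2    3    4    5    6    7    8    9
a[i]   10   21   12   30    1   22   24    2   17   10
L[i]    1    2    2    3    1    3    4    2    3    3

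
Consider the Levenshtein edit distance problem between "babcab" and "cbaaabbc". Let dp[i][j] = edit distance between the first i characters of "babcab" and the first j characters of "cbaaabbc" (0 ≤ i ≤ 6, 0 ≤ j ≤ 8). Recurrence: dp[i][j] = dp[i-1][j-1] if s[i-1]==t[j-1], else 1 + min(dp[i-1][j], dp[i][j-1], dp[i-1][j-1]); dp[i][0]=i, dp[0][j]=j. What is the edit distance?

5

   ''  c  b  a  a  a  b  b  c
''  0  1  2  3  4  5  6  7  8
 b  1  1  1  2  3  4  5  6  7
 a  2  2  2  1  2  3  4  5  6
 b  3  3  2  2  2  3  3  4  5
 c  4  3  3  3  3  3  4  4  4
 a  5  4  4  3  3  3  4  5  5
 b  6  5  4  4  4  4  3  4  5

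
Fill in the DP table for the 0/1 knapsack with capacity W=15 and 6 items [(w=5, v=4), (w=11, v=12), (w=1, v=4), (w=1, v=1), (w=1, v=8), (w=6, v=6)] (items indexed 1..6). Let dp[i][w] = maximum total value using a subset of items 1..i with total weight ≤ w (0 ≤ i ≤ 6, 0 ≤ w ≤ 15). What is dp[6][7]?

i\w   0   1   2   3   4   5   6   7   8   9  10  11  12  13  14  15
  0   0   0   0   0   0   0   0   0   0   0   0   0   0   0   0   0
  1   0   0   0   0   0   4   4   4   4   4   4   4   4   4   4   4
  2   0   0   0   0   0   4   4   4   4   4   4  12  12  12  12  12
  3   0   4   4   4   4   4   8   8   8   8   8  12  16  16  16  16
  4   0   4   5   5   5   5   8   9   9   9   9  12  16  17  17  17
  5   0   8  12  13  13  13  13  16  17  17  17  17  20  24  25  25
  6   0   8  12  13  13  13  13  16  18  19  19  19  20  24  25  25

16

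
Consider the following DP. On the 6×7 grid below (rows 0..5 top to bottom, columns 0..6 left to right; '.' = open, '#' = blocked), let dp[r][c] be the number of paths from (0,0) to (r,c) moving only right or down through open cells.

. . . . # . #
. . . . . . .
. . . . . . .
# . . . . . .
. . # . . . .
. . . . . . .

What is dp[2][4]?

r\c   0   1   2   3   4   5   6
  0   1   1   1   1   0   0   0
  1   1   2   3   4   4   4   4
  2   1   3   6  10  14  18  22
  3   0   3   9  19  33  51  73
  4   0   3   0  19  52 103 176
  5   0   3   3  22  74 177 353

14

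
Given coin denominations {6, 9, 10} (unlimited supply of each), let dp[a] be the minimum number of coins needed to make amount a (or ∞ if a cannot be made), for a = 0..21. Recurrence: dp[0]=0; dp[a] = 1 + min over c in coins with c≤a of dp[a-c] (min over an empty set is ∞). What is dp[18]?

 a  0  1  2  3  4  5  6  7  8  9 10 11 12 13 14 15 16 17 18 19 20 21
dp  0  -  -  -  -  -  1  -  -  1  1  -  2  -  -  2  2  -  2  2  2  3
(- denotes ∞ / unreachable)

2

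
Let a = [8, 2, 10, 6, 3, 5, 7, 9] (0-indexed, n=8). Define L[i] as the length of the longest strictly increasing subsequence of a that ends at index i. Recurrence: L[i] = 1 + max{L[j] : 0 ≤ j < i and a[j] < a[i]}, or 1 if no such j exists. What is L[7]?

   i    0    1    2    3    4    5    6    7
a[i]    8    2   10    6    3    5    7    9
L[i]    1    1    2    2    2    3    4    5

5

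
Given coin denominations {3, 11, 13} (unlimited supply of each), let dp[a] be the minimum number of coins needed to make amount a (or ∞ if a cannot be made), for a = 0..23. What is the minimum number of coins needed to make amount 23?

5

 a  0  1  2  3  4  5  6  7  8  9 10 11 12 13 14 15 16 17 18 19 20 21 22 23
dp  0  -  -  1  -  -  2  -  -  3  -  1  4  1  2  5  2  3  6  3  4  7  2  5
(- denotes ∞ / unreachable)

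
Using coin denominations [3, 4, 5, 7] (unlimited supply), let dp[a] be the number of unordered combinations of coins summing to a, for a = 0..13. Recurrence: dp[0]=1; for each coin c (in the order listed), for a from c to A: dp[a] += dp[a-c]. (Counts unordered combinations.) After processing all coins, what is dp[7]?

after  coin     0     1     2     3     4     5     6     7     8     9    10    11    12    13
          3     1     0     0     1     0     0     1     0     0     1     0     0     1     0
          4     1     0     0     1     1     0     1     1     1     1     1     1     2     1
          5     1     0     0     1     1     1     1     1     2     2     2     2     3     3
          7     1     0     0     1     1     1     1     2     2     2     3     3     4     4

2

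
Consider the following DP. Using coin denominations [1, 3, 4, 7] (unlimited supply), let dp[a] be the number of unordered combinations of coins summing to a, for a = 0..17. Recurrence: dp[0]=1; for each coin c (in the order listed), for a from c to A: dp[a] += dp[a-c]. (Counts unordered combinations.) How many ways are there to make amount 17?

after  coin     0     1     2     3     4     5     6     7     8     9    10    11    12    13    14    15    16    17
          1     1     1     1     1     1     1     1     1     1     1     1     1     1     1     1     1     1     1
          3     1     1     1     2     2     2     3     3     3     4     4     4     5     5     5     6     6     6
          4     1     1     1     2     3     3     4     5     6     7     8     9    11    12    13    15    17    18
          7     1     1     1     2     3     3     4     6     7     8    10    12    14    16    19    22    25    28

28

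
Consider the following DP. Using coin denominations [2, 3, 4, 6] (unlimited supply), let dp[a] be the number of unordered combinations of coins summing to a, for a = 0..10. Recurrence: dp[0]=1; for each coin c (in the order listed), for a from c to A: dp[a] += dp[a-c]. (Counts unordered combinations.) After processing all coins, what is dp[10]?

after  coin     0     1     2     3     4     5     6     7     8     9    10
          2     1     0     1     0     1     0     1     0     1     0     1
          3     1     0     1     1     1     1     2     1     2     2     2
          4     1     0     1     1     2     1     3     2     4     3     5
          6     1     0     1     1     2     1     4     2     5     4     7

7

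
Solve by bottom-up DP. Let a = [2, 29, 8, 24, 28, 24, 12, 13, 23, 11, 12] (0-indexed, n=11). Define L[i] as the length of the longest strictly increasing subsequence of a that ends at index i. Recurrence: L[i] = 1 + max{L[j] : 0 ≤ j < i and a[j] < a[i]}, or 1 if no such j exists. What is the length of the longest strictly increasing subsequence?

   i    0    1    2    3    4    5    6    7    8    9   10
a[i]    2   29    8   24   28   24   12   13   23   11   12
L[i]    1    2    2    3    4    3    3    4    5    3    4

5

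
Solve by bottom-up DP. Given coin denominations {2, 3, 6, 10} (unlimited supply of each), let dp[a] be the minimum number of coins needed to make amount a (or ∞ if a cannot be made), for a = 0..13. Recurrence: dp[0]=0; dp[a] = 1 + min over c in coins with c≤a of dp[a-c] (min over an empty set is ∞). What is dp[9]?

2

 a  0  1  2  3  4  5  6  7  8  9 10 11 12 13
dp  0  -  1  1  2  2  1  3  2  2  1  3  2  2
(- denotes ∞ / unreachable)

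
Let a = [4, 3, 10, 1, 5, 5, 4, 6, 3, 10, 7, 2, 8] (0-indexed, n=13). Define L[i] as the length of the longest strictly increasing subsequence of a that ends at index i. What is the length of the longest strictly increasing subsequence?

   i    0    1    2    3    4    5    6    7    8    9   10   11   12
a[i]    4    3   10    1    5    5    4    6    3   10    7    2    8
L[i]    1    1    2    1    2    2    2    3    2    4    4    2    5

5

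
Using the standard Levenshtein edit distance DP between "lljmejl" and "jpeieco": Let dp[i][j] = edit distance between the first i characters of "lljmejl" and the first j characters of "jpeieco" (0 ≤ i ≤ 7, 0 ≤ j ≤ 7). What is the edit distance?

   ''  j  p  e  i  e  c  o
''  0  1  2  3  4  5  6  7
 l  1  1  2  3  4  5  6  7
 l  2  2  2  3  4  5  6  7
 j  3  2  3  3  4  5  6  7
 m  4  3  3  4  4  5  6  7
 e  5  4  4  3  4  4  5  6
 j  6  5  5  4  4  5  5  6
 l  7  6  6  5  5  5  6  6

6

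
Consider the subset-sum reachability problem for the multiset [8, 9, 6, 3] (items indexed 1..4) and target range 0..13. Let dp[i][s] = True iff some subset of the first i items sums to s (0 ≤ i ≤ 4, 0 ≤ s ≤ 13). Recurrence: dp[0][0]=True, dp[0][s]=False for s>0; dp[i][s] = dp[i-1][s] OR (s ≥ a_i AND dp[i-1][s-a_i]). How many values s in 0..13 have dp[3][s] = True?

i\s   0   1   2   3   4   5   6   7   8   9  10  11  12  13
  0   T   F   F   F   F   F   F   F   F   F   F   F   F   F
  1   T   F   F   F   F   F   F   F   T   F   F   F   F   F
  2   T   F   F   F   F   F   F   F   T   T   F   F   F   F
  3   T   F   F   F   F   F   T   F   T   T   F   F   F   F
  4   T   F   F   T   F   F   T   F   T   T   F   T   T   F

4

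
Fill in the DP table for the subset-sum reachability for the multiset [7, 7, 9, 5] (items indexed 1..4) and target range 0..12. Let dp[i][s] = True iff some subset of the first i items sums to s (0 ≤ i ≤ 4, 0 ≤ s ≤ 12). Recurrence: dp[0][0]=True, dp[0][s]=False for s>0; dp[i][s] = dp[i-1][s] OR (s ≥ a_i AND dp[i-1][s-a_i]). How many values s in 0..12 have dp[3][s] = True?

3

i\s   0   1   2   3   4   5   6   7   8   9  10  11  12
  0   T   F   F   F   F   F   F   F   F   F   F   F   F
  1   T   F   F   F   F   F   F   T   F   F   F   F   F
  2   T   F   F   F   F   F   F   T   F   F   F   F   F
  3   T   F   F   F   F   F   F   T   F   T   F   F   F
  4   T   F   F   F   F   T   F   T   F   T   F   F   T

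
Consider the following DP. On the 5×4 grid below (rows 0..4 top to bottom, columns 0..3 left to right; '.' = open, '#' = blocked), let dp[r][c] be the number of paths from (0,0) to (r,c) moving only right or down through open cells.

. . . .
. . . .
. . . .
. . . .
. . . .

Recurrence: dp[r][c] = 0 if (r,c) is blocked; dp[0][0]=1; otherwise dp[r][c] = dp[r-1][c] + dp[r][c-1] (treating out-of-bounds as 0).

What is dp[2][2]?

r\c   0   1   2   3
  0   1   1   1   1
  1   1   2   3   4
  2   1   3   6  10
  3   1   4  10  20
  4   1   5  15  35

6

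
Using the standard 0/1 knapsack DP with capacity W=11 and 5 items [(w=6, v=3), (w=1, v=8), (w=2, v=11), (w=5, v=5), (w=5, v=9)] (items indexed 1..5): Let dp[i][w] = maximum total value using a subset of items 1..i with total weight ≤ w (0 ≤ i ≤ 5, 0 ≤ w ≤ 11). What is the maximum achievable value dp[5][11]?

28

i\w   0   1   2   3   4   5   6   7   8   9  10  11
  0   0   0   0   0   0   0   0   0   0   0   0   0
  1   0   0   0   0   0   0   3   3   3   3   3   3
  2   0   8   8   8   8   8   8  11  11  11  11  11
  3   0   8  11  19  19  19  19  19  19  22  22  22
  4   0   8  11  19  19  19  19  19  24  24  24  24
  5   0   8  11  19  19  19  19  20  28  28  28  28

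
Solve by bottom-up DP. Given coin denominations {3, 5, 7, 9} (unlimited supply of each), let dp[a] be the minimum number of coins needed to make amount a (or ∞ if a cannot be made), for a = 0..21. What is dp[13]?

3

 a  0  1  2  3  4  5  6  7  8  9 10 11 12 13 14 15 16 17 18 19 20 21
dp  0  -  -  1  -  1  2  1  2  1  2  3  2  3  2  3  2  3  2  3  4  3
(- denotes ∞ / unreachable)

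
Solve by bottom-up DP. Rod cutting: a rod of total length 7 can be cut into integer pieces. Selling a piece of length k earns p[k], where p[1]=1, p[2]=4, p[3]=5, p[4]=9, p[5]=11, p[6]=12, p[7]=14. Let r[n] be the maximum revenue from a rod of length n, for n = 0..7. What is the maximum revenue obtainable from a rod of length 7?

   n    0    1    2    3    4    5    6    7
r[n]    0    1    4    5    9   11   13   15

15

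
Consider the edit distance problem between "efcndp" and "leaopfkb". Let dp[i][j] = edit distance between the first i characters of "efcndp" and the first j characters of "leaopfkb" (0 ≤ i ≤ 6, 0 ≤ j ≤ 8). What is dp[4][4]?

   ''  l  e  a  o  p  f  k  b
''  0  1  2  3  4  5  6  7  8
 e  1  1  1  2  3  4  5  6  7
 f  2  2  2  2  3  4  4  5  6
 c  3  3  3  3  3  4  5  5  6
 n  4  4  4  4  4  4  5  6  6
 d  5  5  5  5  5  5  5  6  7
 p  6  6  6  6  6  5  6  6  7

4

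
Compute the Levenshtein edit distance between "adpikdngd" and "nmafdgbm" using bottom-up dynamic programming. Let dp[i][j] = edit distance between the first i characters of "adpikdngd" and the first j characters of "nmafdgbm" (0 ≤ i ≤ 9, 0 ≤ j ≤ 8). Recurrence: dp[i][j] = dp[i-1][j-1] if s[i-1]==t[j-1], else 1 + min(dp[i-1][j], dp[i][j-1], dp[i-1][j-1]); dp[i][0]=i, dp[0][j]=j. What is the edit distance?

8

   ''  n  m  a  f  d  g  b  m
''  0  1  2  3  4  5  6  7  8
 a  1  1  2  2  3  4  5  6  7
 d  2  2  2  3  3  3  4  5  6
 p  3  3  3  3  4  4  4  5  6
 i  4  4  4  4  4  5  5  5  6
 k  5  5  5  5  5  5  6  6  6
 d  6  6  6  6  6  5  6  7  7
 n  7  6  7  7  7  6  6  7  8
 g  8  7  7  8  8  7  6  7  8
 d  9  8  8  8  9  8  7  7  8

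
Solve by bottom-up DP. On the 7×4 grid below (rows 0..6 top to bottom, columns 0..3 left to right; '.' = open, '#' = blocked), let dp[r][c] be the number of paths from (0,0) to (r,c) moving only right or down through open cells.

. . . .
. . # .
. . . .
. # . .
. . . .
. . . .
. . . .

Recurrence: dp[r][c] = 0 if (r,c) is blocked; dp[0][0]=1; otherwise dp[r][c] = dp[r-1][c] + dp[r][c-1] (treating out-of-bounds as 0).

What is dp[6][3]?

26

r\c   0   1   2   3
  0   1   1   1   1
  1   1   2   0   1
  2   1   3   3   4
  3   1   0   3   7
  4   1   1   4  11
  5   1   2   6  17
  6   1   3   9  26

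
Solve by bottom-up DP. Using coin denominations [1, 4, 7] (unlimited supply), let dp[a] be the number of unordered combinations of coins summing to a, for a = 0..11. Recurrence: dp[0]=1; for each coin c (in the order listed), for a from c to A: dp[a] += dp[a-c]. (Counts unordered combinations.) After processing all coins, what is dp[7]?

after  coin     0     1     2     3     4     5     6     7     8     9    10    11
          1     1     1     1     1     1     1     1     1     1     1     1     1
          4     1     1     1     1     2     2     2     2     3     3     3     3
          7     1     1     1     1     2     2     2     3     4     4     4     5

3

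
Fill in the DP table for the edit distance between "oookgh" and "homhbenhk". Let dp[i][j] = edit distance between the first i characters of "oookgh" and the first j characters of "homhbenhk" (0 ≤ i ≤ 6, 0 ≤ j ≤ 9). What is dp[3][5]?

   ''  h  o  m  h  b  e  n  h  k
''  0  1  2  3  4  5  6  7  8  9
 o  1  1  1  2  3  4  5  6  7  8
 o  2  2  1  2  3  4  5  6  7  8
 o  3  3  2  2  3  4  5  6  7  8
 k  4  4  3  3  3  4  5  6  7  7
 g  5  5  4  4  4  4  5  6  7  8
 h  6  5  5  5  4  5  5  6  6  7

4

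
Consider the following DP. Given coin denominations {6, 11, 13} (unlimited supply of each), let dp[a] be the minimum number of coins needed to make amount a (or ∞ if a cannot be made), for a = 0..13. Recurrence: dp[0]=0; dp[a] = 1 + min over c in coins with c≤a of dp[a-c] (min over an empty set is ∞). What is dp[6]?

1

 a  0  1  2  3  4  5  6  7  8  9 10 11 12 13
dp  0  -  -  -  -  -  1  -  -  -  -  1  2  1
(- denotes ∞ / unreachable)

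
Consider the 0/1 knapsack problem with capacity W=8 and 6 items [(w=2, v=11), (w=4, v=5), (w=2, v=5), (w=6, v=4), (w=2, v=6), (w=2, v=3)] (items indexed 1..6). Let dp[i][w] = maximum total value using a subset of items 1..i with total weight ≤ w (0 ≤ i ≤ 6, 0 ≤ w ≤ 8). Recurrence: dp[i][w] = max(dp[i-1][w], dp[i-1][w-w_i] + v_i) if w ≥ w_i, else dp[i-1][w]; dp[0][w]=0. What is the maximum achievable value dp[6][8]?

25

i\w   0   1   2   3   4   5   6   7   8
  0   0   0   0   0   0   0   0   0   0
  1   0   0  11  11  11  11  11  11  11
  2   0   0  11  11  11  11  16  16  16
  3   0   0  11  11  16  16  16  16  21
  4   0   0  11  11  16  16  16  16  21
  5   0   0  11  11  17  17  22  22  22
  6   0   0  11  11  17  17  22  22  25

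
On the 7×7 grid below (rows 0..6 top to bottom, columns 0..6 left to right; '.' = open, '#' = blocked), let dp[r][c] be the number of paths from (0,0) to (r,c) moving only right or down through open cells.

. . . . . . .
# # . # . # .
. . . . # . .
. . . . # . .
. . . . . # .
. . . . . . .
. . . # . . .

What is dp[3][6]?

r\c   0   1   2   3   4   5   6
  0   1   1   1   1   1   1   1
  1   0   0   1   0   1   0   1
  2   0   0   1   1   0   0   1
  3   0   0   1   2   0   0   1
  4   0   0   1   3   3   0   1
  5   0   0   1   4   7   7   8
  6   0   0   1   0   7  14  22

1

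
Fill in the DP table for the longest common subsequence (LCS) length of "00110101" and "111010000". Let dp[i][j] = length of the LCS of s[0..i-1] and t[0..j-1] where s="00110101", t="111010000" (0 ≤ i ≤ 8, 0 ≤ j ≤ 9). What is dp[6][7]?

   ''  1  1  1  0  1  0  0  0  0
''  0  0  0  0  0  0  0  0  0  0
 0  0  0  0  0  1  1  1  1  1  1
 0  0  0  0  0  1  1  2  2  2  2
 1  0  1  1  1  1  2  2  2  2  2
 1  0  1  2  2  2  2  2  2  2  2
 0  0  1  2  2  3  3  3  3  3  3
 1  0  1  2  3  3  4  4  4  4  4
 0  0  1  2  3  4  4  5  5  5  5
 1  0  1  2  3  4  5  5  5  5  5

4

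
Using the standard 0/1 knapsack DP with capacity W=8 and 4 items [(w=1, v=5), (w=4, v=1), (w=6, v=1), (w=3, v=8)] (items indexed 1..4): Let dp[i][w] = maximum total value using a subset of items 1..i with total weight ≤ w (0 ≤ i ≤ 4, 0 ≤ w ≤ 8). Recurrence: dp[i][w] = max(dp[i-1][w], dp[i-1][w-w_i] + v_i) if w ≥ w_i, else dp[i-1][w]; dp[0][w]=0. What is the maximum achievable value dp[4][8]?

i\w   0   1   2   3   4   5   6   7   8
  0   0   0   0   0   0   0   0   0   0
  1   0   5   5   5   5   5   5   5   5
  2   0   5   5   5   5   6   6   6   6
  3   0   5   5   5   5   6   6   6   6
  4   0   5   5   8  13  13  13  13  14

14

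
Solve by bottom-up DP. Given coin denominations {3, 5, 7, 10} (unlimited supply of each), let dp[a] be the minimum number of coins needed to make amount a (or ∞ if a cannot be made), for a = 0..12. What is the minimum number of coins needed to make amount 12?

 a  0  1  2  3  4  5  6  7  8  9 10 11 12
dp  0  -  -  1  -  1  2  1  2  3  1  3  2
(- denotes ∞ / unreachable)

2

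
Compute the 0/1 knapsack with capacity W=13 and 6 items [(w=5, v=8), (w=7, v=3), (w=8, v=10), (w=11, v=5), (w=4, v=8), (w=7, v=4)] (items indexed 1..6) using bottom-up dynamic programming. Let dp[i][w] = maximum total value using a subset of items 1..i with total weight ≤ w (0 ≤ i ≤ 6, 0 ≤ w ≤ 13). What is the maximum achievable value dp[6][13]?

18

i\w   0   1   2   3   4   5   6   7   8   9  10  11  12  13
  0   0   0   0   0   0   0   0   0   0   0   0   0   0   0
  1   0   0   0   0   0   8   8   8   8   8   8   8   8   8
  2   0   0   0   0   0   8   8   8   8   8   8   8  11  11
  3   0   0   0   0   0   8   8   8  10  10  10  10  11  18
  4   0   0   0   0   0   8   8   8  10  10  10  10  11  18
  5   0   0   0   0   8   8   8   8  10  16  16  16  18  18
  6   0   0   0   0   8   8   8   8  10  16  16  16  18  18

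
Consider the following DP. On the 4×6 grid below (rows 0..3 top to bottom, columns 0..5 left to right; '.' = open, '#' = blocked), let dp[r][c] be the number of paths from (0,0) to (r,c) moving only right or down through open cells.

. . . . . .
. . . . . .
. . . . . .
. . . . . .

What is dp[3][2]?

r\c   0   1   2   3   4   5
  0   1   1   1   1   1   1
  1   1   2   3   4   5   6
  2   1   3   6  10  15  21
  3   1   4  10  20  35  56

10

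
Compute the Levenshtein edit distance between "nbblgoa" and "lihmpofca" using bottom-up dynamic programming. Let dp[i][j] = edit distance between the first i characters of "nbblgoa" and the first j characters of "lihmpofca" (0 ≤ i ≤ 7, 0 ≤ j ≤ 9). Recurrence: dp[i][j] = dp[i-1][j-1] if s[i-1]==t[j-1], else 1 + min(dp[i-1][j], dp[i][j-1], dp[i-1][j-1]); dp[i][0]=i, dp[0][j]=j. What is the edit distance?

7

   ''  l  i  h  m  p  o  f  c  a
''  0  1  2  3  4  5  6  7  8  9
 n  1  1  2  3  4  5  6  7  8  9
 b  2  2  2  3  4  5  6  7  8  9
 b  3  3  3  3  4  5  6  7  8  9
 l  4  3  4  4  4  5  6  7  8  9
 g  5  4  4  5  5  5  6  7  8  9
 o  6  5  5  5  6  6  5  6  7  8
 a  7  6  6  6  6  7  6  6  7  7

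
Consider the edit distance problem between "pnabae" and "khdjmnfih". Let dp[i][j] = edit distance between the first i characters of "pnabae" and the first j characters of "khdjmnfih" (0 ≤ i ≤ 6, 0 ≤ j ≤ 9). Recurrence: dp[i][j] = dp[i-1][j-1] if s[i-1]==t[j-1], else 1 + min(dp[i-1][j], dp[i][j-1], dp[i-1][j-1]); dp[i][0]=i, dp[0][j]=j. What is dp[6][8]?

   ''  k  h  d  j  m  n  f  i  h
''  0  1  2  3  4  5  6  7  8  9
 p  1  1  2  3  4  5  6  7  8  9
 n  2  2  2  3  4  5  5  6  7  8
 a  3  3  3  3  4  5  6  6  7  8
 b  4  4  4  4  4  5  6  7  7  8
 a  5  5  5  5  5  5  6  7  8  8
 e  6  6  6  6  6  6  6  7  8  9

8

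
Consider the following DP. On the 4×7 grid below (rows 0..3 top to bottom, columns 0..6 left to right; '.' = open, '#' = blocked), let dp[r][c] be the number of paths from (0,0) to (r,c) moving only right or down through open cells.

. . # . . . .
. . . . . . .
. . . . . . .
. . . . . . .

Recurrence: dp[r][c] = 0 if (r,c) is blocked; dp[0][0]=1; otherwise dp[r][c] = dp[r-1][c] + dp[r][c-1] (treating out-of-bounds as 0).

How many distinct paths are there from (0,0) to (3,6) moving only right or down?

r\c   0   1   2   3   4   5   6
  0   1   1   0   0   0   0   0
  1   1   2   2   2   2   2   2
  2   1   3   5   7   9  11  13
  3   1   4   9  16  25  36  49

49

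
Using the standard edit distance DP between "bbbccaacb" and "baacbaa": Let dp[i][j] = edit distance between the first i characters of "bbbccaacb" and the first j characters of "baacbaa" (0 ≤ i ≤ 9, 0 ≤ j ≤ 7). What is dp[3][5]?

3

   ''  b  a  a  c  b  a  a
''  0  1  2  3  4  5  6  7
 b  1  0  1  2  3  4  5  6
 b  2  1  1  2  3  3  4  5
 b  3  2  2  2  3  3  4  5
 c  4  3  3  3  2  3  4  5
 c  5  4  4  4  3  3  4  5
 a  6  5  4  4  4  4  3  4
 a  7  6  5  4  5  5  4  3
 c  8  7  6  5  4  5  5  4
 b  9  8  7  6  5  4  5  5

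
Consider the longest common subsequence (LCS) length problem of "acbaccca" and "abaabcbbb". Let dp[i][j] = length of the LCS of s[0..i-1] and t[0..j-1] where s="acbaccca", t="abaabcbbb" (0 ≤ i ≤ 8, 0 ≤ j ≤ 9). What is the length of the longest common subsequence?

4

   ''  a  b  a  a  b  c  b  b  b
''  0  0  0  0  0  0  0  0  0  0
 a  0  1  1  1  1  1  1  1  1  1
 c  0  1  1  1  1  1  2  2  2  2
 b  0  1  2  2  2  2  2  3  3  3
 a  0  1  2  3  3  3  3  3  3  3
 c  0  1  2  3  3  3  4  4  4  4
 c  0  1  2  3  3  3  4  4  4  4
 c  0  1  2  3  3  3  4  4  4  4
 a  0  1  2  3  4  4  4  4  4  4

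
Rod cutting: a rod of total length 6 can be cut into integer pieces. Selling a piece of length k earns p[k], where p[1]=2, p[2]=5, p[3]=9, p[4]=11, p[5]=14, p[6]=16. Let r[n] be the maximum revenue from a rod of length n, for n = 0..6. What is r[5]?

   n    0    1    2    3    4    5    6
r[n]    0    2    5    9   11   14   18

14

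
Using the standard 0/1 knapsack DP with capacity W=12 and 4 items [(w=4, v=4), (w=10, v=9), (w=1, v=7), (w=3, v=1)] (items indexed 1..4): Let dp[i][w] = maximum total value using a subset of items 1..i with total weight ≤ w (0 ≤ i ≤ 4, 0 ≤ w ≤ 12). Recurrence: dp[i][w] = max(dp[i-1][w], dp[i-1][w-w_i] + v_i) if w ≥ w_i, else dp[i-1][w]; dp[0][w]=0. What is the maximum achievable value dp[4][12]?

16

i\w   0   1   2   3   4   5   6   7   8   9  10  11  12
  0   0   0   0   0   0   0   0   0   0   0   0   0   0
  1   0   0   0   0   4   4   4   4   4   4   4   4   4
  2   0   0   0   0   4   4   4   4   4   4   9   9   9
  3   0   7   7   7   7  11  11  11  11  11  11  16  16
  4   0   7   7   7   8  11  11  11  12  12  12  16  16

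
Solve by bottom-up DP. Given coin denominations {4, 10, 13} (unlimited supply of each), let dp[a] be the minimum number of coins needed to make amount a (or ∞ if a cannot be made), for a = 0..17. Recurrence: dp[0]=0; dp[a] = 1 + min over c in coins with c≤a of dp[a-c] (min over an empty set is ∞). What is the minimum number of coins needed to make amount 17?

2

 a  0  1  2  3  4  5  6  7  8  9 10 11 12 13 14 15 16 17
dp  0  -  -  -  1  -  -  -  2  -  1  -  3  1  2  -  4  2
(- denotes ∞ / unreachable)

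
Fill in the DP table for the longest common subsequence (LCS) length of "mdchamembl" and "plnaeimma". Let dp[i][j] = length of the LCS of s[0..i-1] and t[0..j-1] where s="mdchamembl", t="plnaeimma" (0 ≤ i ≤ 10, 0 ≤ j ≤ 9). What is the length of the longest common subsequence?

3

   ''  p  l  n  a  e  i  m  m  a
''  0  0  0  0  0  0  0  0  0  0
 m  0  0  0  0  0  0  0  1  1  1
 d  0  0  0  0  0  0  0  1  1  1
 c  0  0  0  0  0  0  0  1  1  1
 h  0  0  0  0  0  0  0  1  1  1
 a  0  0  0  0  1  1  1  1  1  2
 m  0  0  0  0  1  1  1  2  2  2
 e  0  0  0  0  1  2  2  2  2  2
 m  0  0  0  0  1  2  2  3  3  3
 b  0  0  0  0  1  2  2  3  3  3
 l  0  0  1  1  1  2  2  3  3  3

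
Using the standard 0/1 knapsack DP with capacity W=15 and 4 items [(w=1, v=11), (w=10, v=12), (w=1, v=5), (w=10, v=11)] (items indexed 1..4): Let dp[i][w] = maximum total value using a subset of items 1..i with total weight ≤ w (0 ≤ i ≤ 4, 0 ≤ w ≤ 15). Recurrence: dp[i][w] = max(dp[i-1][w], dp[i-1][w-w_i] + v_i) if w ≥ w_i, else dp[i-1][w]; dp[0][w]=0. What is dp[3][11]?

i\w   0   1   2   3   4   5   6   7   8   9  10  11  12  13  14  15
  0   0   0   0   0   0   0   0   0   0   0   0   0   0   0   0   0
  1   0  11  11  11  11  11  11  11  11  11  11  11  11  11  11  11
  2   0  11  11  11  11  11  11  11  11  11  12  23  23  23  23  23
  3   0  11  16  16  16  16  16  16  16  16  16  23  28  28  28  28
  4   0  11  16  16  16  16  16  16  16  16  16  23  28  28  28  28

23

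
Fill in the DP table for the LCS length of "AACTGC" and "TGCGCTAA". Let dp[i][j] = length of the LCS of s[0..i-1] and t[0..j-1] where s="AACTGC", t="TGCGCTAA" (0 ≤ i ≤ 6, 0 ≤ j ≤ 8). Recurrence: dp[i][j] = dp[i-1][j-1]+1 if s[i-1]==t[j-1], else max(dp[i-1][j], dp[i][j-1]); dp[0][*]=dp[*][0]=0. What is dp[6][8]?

3

   ''  T  G  C  G  C  T  A  A
''  0  0  0  0  0  0  0  0  0
 A  0  0  0  0  0  0  0  1  1
 A  0  0  0  0  0  0  0  1  2
 C  0  0  0  1  1  1  1  1  2
 T  0  1  1  1  1  1  2  2  2
 G  0  1  2  2  2  2  2  2  2
 C  0  1  2  3  3  3  3  3  3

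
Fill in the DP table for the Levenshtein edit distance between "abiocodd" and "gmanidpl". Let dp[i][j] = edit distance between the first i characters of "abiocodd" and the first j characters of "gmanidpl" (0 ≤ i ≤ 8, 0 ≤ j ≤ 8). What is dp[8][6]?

7

   ''  g  m  a  n  i  d  p  l
''  0  1  2  3  4  5  6  7  8
 a  1  1  2  2  3  4  5  6  7
 b  2  2  2  3  3  4  5  6  7
 i  3  3  3  3  4  3  4  5  6
 o  4  4  4  4  4  4  4  5  6
 c  5  5  5  5  5  5  5  5  6
 o  6  6  6  6  6  6  6  6  6
 d  7  7  7  7  7  7  6  7  7
 d  8  8  8  8  8  8  7  7  8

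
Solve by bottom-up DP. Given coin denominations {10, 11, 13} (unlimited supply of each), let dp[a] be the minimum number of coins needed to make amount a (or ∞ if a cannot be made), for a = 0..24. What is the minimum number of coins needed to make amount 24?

2

 a  0  1  2  3  4  5  6  7  8  9 10 11 12 13 14 15 16 17 18 19 20 21 22 23 24
dp  0  -  -  -  -  -  -  -  -  -  1  1  -  1  -  -  -  -  -  -  2  2  2  2  2
(- denotes ∞ / unreachable)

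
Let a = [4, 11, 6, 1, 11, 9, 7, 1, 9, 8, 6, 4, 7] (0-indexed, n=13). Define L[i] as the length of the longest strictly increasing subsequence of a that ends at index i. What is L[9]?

4

   i    0    1    2    3    4    5    6    7    8    9   10   11   12
a[i]    4   11    6    1   11    9    7    1    9    8    6    4    7
L[i]    1    2    2    1    3    3    3    1    4    4    2    2    3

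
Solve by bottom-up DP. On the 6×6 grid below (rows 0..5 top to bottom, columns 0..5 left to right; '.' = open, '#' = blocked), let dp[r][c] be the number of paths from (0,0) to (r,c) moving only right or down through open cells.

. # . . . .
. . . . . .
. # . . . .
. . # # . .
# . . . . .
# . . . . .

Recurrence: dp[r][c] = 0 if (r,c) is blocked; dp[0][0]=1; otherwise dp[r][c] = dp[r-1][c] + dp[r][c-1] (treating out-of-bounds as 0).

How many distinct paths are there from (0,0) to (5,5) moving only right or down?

r\c   0   1   2   3   4   5
  0   1   0   0   0   0   0
  1   1   1   1   1   1   1
  2   1   0   1   2   3   4
  3   1   1   0   0   3   7
  4   0   1   1   1   4  11
  5   0   1   2   3   7  18

18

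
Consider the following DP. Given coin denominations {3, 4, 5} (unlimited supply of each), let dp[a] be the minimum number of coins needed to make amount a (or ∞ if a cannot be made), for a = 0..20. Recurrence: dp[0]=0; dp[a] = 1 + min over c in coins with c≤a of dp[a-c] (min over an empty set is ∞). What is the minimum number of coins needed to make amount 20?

4

 a  0  1  2  3  4  5  6  7  8  9 10 11 12 13 14 15 16 17 18 19 20
dp  0  -  -  1  1  1  2  2  2  2  2  3  3  3  3  3  4  4  4  4  4
(- denotes ∞ / unreachable)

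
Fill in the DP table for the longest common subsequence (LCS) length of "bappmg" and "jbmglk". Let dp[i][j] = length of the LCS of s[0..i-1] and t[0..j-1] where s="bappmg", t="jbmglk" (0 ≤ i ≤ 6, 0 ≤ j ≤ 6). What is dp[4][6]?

   ''  j  b  m  g  l  k
''  0  0  0  0  0  0  0
 b  0  0  1  1  1  1  1
 a  0  0  1  1  1  1  1
 p  0  0  1  1  1  1  1
 p  0  0  1  1  1  1  1
 m  0  0  1  2  2  2  2
 g  0  0  1  2  3  3  3

1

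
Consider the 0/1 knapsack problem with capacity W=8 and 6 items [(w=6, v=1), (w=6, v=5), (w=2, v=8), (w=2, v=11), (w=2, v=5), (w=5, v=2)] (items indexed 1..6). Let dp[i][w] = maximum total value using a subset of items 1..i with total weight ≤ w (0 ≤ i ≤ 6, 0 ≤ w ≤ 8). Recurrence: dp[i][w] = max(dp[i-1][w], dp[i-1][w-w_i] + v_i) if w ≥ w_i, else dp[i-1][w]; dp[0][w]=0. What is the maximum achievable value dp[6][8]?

i\w   0   1   2   3   4   5   6   7   8
  0   0   0   0   0   0   0   0   0   0
  1   0   0   0   0   0   0   1   1   1
  2   0   0   0   0   0   0   5   5   5
  3   0   0   8   8   8   8   8   8  13
  4   0   0  11  11  19  19  19  19  19
  5   0   0  11  11  19  19  24  24  24
  6   0   0  11  11  19  19  24  24  24

24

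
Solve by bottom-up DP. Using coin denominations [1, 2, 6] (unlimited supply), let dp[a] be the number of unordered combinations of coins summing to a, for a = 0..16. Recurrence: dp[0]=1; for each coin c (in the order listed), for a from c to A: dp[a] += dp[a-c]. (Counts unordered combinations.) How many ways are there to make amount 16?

after  coin     0     1     2     3     4     5     6     7     8     9    10    11    12    13    14    15    16
          1     1     1     1     1     1     1     1     1     1     1     1     1     1     1     1     1     1
          2     1     1     2     2     3     3     4     4     5     5     6     6     7     7     8     8     9
          6     1     1     2     2     3     3     5     5     7     7     9     9    12    12    15    15    18

18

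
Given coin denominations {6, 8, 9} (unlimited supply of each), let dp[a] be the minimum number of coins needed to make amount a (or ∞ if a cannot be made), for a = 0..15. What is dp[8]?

1

 a  0  1  2  3  4  5  6  7  8  9 10 11 12 13 14 15
dp  0  -  -  -  -  -  1  -  1  1  -  -  2  -  2  2
(- denotes ∞ / unreachable)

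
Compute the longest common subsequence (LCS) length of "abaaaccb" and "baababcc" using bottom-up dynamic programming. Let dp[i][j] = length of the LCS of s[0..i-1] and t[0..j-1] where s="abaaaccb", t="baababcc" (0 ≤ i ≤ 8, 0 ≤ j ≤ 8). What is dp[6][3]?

3

   ''  b  a  a  b  a  b  c  c
''  0  0  0  0  0  0  0  0  0
 a  0  0  1  1  1  1  1  1  1
 b  0  1  1  1  2  2  2  2  2
 a  0  1  2  2  2  3  3  3  3
 a  0  1  2  3  3  3  3  3  3
 a  0  1  2  3  3  4  4  4  4
 c  0  1  2  3  3  4  4  5  5
 c  0  1  2  3  3  4  4  5  6
 b  0  1  2  3  4  4  5  5  6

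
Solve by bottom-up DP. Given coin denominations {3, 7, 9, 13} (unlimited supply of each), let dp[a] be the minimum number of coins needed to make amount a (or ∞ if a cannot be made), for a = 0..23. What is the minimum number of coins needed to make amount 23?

 a  0  1  2  3  4  5  6  7  8  9 10 11 12 13 14 15 16 17 18 19 20 21 22 23
dp  0  -  -  1  -  -  2  1  -  1  2  -  2  1  2  3  2  3  2  3  2  3  2  3
(- denotes ∞ / unreachable)

3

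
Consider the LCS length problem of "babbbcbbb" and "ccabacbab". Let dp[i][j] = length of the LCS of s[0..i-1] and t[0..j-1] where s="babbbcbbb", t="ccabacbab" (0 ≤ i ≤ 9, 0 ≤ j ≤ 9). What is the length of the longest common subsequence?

5

   ''  c  c  a  b  a  c  b  a  b
''  0  0  0  0  0  0  0  0  0  0
 b  0  0  0  0  1  1  1  1  1  1
 a  0  0  0  1  1  2  2  2  2  2
 b  0  0  0  1  2  2  2  3  3  3
 b  0  0  0  1  2  2  2  3  3  4
 b  0  0  0  1  2  2  2  3  3  4
 c  0  1  1  1  2  2  3  3  3  4
 b  0  1  1  1  2  2  3  4  4  4
 b  0  1  1  1  2  2  3  4  4  5
 b  0  1  1  1  2  2  3  4  4  5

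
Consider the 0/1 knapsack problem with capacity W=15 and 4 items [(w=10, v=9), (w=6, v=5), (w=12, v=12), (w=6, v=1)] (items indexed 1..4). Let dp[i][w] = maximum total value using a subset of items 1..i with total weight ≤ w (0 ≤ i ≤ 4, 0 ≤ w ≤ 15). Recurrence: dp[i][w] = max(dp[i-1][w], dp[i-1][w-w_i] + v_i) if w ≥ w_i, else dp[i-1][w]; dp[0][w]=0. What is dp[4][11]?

i\w   0   1   2   3   4   5   6   7   8   9  10  11  12  13  14  15
  0   0   0   0   0   0   0   0   0   0   0   0   0   0   0   0   0
  1   0   0   0   0   0   0   0   0   0   0   9   9   9   9   9   9
  2   0   0   0   0   0   0   5   5   5   5   9   9   9   9   9   9
  3   0   0   0   0   0   0   5   5   5   5   9   9  12  12  12  12
  4   0   0   0   0   0   0   5   5   5   5   9   9  12  12  12  12

9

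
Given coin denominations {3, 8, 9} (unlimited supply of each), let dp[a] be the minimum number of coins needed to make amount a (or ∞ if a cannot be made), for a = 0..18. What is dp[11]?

2

 a  0  1  2  3  4  5  6  7  8  9 10 11 12 13 14 15 16 17 18
dp  0  -  -  1  -  -  2  -  1  1  -  2  2  -  3  3  2  2  2
(- denotes ∞ / unreachable)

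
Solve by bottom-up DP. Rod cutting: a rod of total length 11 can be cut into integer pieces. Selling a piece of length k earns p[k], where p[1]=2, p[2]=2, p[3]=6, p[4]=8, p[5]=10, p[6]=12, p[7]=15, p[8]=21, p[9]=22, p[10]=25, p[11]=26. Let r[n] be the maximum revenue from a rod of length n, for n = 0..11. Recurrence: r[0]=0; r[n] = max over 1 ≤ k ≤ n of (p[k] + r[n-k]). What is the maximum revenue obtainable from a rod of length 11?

   n    0    1    2    3    4    5    6    7    8    9   10   11
r[n]    0    2    4    6    8   10   12   15   21   23   25   27

27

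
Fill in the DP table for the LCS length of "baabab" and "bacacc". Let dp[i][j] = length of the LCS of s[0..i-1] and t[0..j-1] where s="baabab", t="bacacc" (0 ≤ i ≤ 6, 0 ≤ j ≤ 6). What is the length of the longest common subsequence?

3

   ''  b  a  c  a  c  c
''  0  0  0  0  0  0  0
 b  0  1  1  1  1  1  1
 a  0  1  2  2  2  2  2
 a  0  1  2  2  3  3  3
 b  0  1  2  2  3  3  3
 a  0  1  2  2  3  3  3
 b  0  1  2  2  3  3  3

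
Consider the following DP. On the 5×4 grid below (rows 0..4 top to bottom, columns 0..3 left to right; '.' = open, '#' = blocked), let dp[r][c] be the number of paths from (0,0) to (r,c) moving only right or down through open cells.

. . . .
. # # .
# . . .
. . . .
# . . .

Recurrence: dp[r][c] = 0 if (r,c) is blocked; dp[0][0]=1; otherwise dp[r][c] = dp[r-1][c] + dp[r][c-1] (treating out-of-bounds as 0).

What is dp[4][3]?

r\c   0   1   2   3
  0   1   1   1   1
  1   1   0   0   1
  2   0   0   0   1
  3   0   0   0   1
  4   0   0   0   1

1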